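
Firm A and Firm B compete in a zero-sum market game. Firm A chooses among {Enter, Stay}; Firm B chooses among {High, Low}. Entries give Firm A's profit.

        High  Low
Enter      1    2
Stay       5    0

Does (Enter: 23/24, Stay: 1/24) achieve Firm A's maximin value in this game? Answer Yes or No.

No

Against High this mix gives (23/24)·1 + (1/24)·5 = 7/6.
Against Low this mix gives (23/24)·2 + (1/24)·0 = 23/12.
Firm B will play High, holding Firm A to 7/6. Shifting weight toward the row that does better against High would raise this floor (the equalizing mix achieves 5/3 against both High and Low), so the proposed strategy is not optimal.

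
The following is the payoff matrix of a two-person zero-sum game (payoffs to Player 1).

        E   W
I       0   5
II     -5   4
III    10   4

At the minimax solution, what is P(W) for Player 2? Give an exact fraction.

10/11

Row minima: I → 0, II → -5, III → 4; maximin = 4.
Column maxima: E → 10, W → 5; minimax = 5.
4 ≠ 5, so there is no saddle point; optimal play is mixed.
II is strictly dominated by I, so Player 1 never plays it.
On the remaining 2×2 (I, III vs E, W):
Let Player 1 play I with probability p. Expected payoff against E: 0p + 10(1−p) = −10p + 10; against W: 5p + 4(1−p) = p + 4.
Setting these equal: −10p + 10 = p + 4 ⇒ −11p = -6 ⇒ p = 6/11, and the value is (-10)·(6/11) + 10 = 50/11.
For Player 2: with q = P(E), equating I's and III's payoffs gives −5q + 5 = 6q + 4 ⇒ q = 1/11.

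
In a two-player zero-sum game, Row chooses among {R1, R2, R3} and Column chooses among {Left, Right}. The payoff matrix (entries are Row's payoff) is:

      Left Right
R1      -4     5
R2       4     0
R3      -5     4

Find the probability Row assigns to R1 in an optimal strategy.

4/13

Row minima: R1 → -4, R2 → 0, R3 → -5; maximin = 0.
Column maxima: Left → 4, Right → 5; minimax = 4.
0 ≠ 4, so there is no saddle point; optimal play is mixed.
R3 is strictly dominated by R1, so Row never plays it.
On the remaining 2×2 (R1, R2 vs Left, Right):
Let Row play R1 with probability p. Expected payoff against Left: (-4)p + 4(1−p) = −8p + 4; against Right: 5p + 0(1−p) = 5p.
Setting these equal: −8p + 4 = 5p ⇒ −13p = -4 ⇒ p = 4/13, and the value is (-8)·(4/13) + 4 = 20/13.
For Column: with q = P(Left), equating R1's and R2's payoffs gives −9q + 5 = 4q ⇒ q = 5/13.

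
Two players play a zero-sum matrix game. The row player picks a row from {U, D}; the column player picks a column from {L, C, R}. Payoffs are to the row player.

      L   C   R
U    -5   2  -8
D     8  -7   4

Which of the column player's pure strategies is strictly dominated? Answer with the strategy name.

L

R holds the row player's payoff strictly below L in every row: -8 < -5, 4 < 8.
So L is strictly dominated for the column player.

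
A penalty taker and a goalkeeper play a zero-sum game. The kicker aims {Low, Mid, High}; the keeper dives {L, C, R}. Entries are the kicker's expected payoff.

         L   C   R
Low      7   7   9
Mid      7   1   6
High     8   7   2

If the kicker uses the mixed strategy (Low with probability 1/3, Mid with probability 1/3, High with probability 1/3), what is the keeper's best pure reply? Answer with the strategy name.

C

If the keeper plays L, the kicker's expected payoff is (1/3)·7 + (1/3)·7 + (1/3)·8 = 22/3.
If the keeper plays C, the kicker's expected payoff is (1/3)·7 + (1/3)·1 + (1/3)·7 = 5.
If the keeper plays R, the kicker's expected payoff is (1/3)·9 + (1/3)·6 + (1/3)·2 = 17/3.
The keeper minimizes the kicker's payoff; the smallest is 5, so the best response is C.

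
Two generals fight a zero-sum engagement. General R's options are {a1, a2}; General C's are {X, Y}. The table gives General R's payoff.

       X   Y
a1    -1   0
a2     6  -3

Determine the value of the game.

Row minima: a1 → -1, a2 → -3; maximin = -1.
Column maxima: X → 6, Y → 0; minimax = 0.
-1 ≠ 0, so there is no saddle point; optimal play is mixed.
Let General R play a1 with probability p. Expected payoff against X: (-1)p + 6(1−p) = −7p + 6; against Y: 0p + (-3)(1−p) = 3p − 3.
Setting these equal: −7p + 6 = 3p − 3 ⇒ −10p = -9 ⇒ p = 9/10, and the value is (-7)·(9/10) + 6 = -3/10.
For General C: with q = P(X), equating a1's and a2's payoffs gives −q = 9q − 3 ⇒ q = 3/10.

-3/10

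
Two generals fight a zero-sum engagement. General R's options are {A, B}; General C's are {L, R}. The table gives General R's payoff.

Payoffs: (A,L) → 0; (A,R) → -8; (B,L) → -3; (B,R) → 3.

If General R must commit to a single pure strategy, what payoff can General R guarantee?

-3

Row minima: A → -8, B → -3.
The best of these is -3.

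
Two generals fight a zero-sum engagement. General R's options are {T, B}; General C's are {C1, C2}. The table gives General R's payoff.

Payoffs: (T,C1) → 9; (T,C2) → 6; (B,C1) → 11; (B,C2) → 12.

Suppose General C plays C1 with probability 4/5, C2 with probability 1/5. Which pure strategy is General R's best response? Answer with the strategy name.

B

Expected payoff of T: (4/5)·9 + (1/5)·6 = 42/5.
Expected payoff of B: (4/5)·11 + (1/5)·12 = 56/5.
The largest is 56/5, so General R's best response is B.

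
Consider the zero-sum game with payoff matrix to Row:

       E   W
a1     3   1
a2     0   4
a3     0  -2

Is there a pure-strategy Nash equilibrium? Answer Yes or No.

No

Row minima: a1 → 1, a2 → 0, a3 → -2; maximin = 1.
Column maxima: E → 3, W → 4; minimax = 3.
1 ≠ 3, so no pure-strategy equilibrium exists.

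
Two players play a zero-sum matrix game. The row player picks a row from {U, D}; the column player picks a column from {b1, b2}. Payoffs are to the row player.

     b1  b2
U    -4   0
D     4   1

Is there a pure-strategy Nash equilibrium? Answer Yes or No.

Row minima: U → -4, D → 1; maximin = 1.
Column maxima: b1 → 4, b2 → 1; minimax = 1.
maximin = minimax = 1, so a saddle point exists.

Yes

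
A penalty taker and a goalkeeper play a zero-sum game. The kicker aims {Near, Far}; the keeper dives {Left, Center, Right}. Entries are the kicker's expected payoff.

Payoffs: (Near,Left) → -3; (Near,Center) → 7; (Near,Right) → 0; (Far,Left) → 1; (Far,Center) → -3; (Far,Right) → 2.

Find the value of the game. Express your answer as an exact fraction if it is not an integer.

-1/7

Row minima: Near → -3, Far → -3; maximin = -3.
Column maxima: Left → 1, Center → 7, Right → 2; minimax = 1.
-3 ≠ 1, so there is no saddle point; optimal play is mixed.
Right is strictly dominated by Left (it gives the kicker strictly more in every row), so the keeper never plays it.
On the remaining 2×2 (Near, Far vs Left, Center):
Let the kicker play Near with probability p. Expected payoff against Left: (-3)p + 1(1−p) = −4p + 1; against Center: 7p + (-3)(1−p) = 10p − 3.
Setting these equal: −4p + 1 = 10p − 3 ⇒ −14p = -4 ⇒ p = 2/7, and the value is (-4)·(2/7) + 1 = -1/7.
For the keeper: with q = P(Left), equating Near's and Far's payoffs gives −10q + 7 = 4q − 3 ⇒ q = 5/7.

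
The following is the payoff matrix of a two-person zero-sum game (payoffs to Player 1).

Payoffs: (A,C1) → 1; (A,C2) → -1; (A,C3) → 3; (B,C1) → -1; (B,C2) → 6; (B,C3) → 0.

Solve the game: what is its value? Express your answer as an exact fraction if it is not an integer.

5/9

Row minima: A → -1, B → -1; maximin = -1.
Column maxima: C1 → 1, C2 → 6, C3 → 3; minimax = 1.
-1 ≠ 1, so there is no saddle point; optimal play is mixed.
C3 is strictly dominated by C1 (it gives Player 1 strictly more in every row), so Player 2 never plays it.
On the remaining 2×2 (A, B vs C1, C2):
Let Player 1 play A with probability p. Expected payoff against C1: 1p + (-1)(1−p) = 2p − 1; against C2: (-1)p + 6(1−p) = −7p + 6.
Setting these equal: 2p − 1 = −7p + 6 ⇒ 9p = 7 ⇒ p = 7/9, and the value is (2)·(7/9) − 1 = 5/9.
For Player 2: with q = P(C1), equating A's and B's payoffs gives 2q − 1 = −7q + 6 ⇒ q = 7/9.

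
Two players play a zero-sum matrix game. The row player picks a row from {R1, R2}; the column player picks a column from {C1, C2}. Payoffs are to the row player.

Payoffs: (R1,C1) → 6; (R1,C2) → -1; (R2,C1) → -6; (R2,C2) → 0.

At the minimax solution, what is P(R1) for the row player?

Row minima: R1 → -1, R2 → -6; maximin = -1.
Column maxima: C1 → 6, C2 → 0; minimax = 0.
-1 ≠ 0, so there is no saddle point; optimal play is mixed.
Let the row player play R1 with probability p. Expected payoff against C1: 6p + (-6)(1−p) = 12p − 6; against C2: (-1)p + 0(1−p) = −p.
Setting these equal: 12p − 6 = −p ⇒ 13p = 6 ⇒ p = 6/13, and the value is (12)·(6/13) − 6 = -6/13.
For the column player: with q = P(C1), equating R1's and R2's payoffs gives 7q − 1 = −6q ⇒ q = 1/13.

6/13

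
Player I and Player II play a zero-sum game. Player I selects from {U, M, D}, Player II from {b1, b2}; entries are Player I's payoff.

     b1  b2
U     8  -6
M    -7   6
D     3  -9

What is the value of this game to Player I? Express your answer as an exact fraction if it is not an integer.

2/9

Row minima: U → -6, M → -7, D → -9; maximin = -6.
Column maxima: b1 → 8, b2 → 6; minimax = 6.
-6 ≠ 6, so there is no saddle point; optimal play is mixed.
D is strictly dominated by U, so Player I never plays it.
On the remaining 2×2 (U, M vs b1, b2):
Let Player I play U with probability p. Expected payoff against b1: 8p + (-7)(1−p) = 15p − 7; against b2: (-6)p + 6(1−p) = −12p + 6.
Setting these equal: 15p − 7 = −12p + 6 ⇒ 27p = 13 ⇒ p = 13/27, and the value is (15)·(13/27) − 7 = 2/9.
For Player II: with q = P(b1), equating U's and M's payoffs gives 14q − 6 = −13q + 6 ⇒ q = 4/9.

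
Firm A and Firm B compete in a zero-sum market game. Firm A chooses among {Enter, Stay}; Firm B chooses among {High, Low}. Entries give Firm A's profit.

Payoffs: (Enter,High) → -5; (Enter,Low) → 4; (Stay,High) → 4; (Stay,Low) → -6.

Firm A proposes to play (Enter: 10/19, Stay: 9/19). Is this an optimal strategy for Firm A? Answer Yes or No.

Yes

Against High this mix gives (10/19)·(-5) + (9/19)·4 = -14/19.
Against Low this mix gives (10/19)·4 + (9/19)·(-6) = -14/19.
All of Firm B's active replies (High, Low) yield -14/19, and no column does worse for Firm A. The mix makes Firm B indifferent and guarantees -14/19, so it is optimal.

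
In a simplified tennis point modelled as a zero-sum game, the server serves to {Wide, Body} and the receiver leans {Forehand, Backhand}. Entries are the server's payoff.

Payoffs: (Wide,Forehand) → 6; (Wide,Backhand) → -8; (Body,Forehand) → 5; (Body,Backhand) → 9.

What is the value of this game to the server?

Row minima: Wide → -8, Body → 5; maximin = 5.
Column maxima: Forehand → 6, Backhand → 9; minimax = 6.
5 ≠ 6, so there is no saddle point; optimal play is mixed.
Let the server play Wide with probability p. Expected payoff against Forehand: 6p + 5(1−p) = p + 5; against Backhand: (-8)p + 9(1−p) = −17p + 9.
Setting these equal: p + 5 = −17p + 9 ⇒ 18p = 4 ⇒ p = 2/9, and the value is (1)·(2/9) + 5 = 47/9.
For the receiver: with q = P(Forehand), equating Wide's and Body's payoffs gives 14q − 8 = −4q + 9 ⇒ q = 17/18.

47/9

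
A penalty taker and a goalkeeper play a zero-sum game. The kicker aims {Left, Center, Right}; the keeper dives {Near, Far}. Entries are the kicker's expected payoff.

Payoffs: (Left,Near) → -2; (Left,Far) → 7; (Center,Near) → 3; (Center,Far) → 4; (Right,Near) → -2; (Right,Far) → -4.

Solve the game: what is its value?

Row minima: Left → -2, Center → 3, Right → -4; maximin = 3.
Column maxima: Near → 3, Far → 7; minimax = 3.
Since maximin = minimax = 3, there is a saddle point and the value is 3.

3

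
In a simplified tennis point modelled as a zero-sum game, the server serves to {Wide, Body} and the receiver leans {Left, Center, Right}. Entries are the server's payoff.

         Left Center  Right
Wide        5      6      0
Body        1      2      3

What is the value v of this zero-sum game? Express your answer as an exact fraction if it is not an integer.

15/7

Row minima: Wide → 0, Body → 1; maximin = 1.
Column maxima: Left → 5, Center → 6, Right → 3; minimax = 3.
1 ≠ 3, so there is no saddle point; optimal play is mixed.
Center is strictly dominated by Left (it gives the server strictly more in every row), so the receiver never plays it.
On the remaining 2×2 (Wide, Body vs Left, Right):
Let the server play Wide with probability p. Expected payoff against Left: 5p + 1(1−p) = 4p + 1; against Right: 0p + 3(1−p) = −3p + 3.
Setting these equal: 4p + 1 = −3p + 3 ⇒ 7p = 2 ⇒ p = 2/7, and the value is (4)·(2/7) + 1 = 15/7.
For the receiver: with q = P(Left), equating Wide's and Body's payoffs gives 5q = −2q + 3 ⇒ q = 3/7.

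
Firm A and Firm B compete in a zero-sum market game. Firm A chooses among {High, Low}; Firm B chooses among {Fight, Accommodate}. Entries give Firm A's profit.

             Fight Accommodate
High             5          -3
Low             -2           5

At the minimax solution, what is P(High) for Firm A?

Row minima: High → -3, Low → -2; maximin = -2.
Column maxima: Fight → 5, Accommodate → 5; minimax = 5.
-2 ≠ 5, so there is no saddle point; optimal play is mixed.
Let Firm A play High with probability p. Expected payoff against Fight: 5p + (-2)(1−p) = 7p − 2; against Accommodate: (-3)p + 5(1−p) = −8p + 5.
Setting these equal: 7p − 2 = −8p + 5 ⇒ 15p = 7 ⇒ p = 7/15, and the value is (7)·(7/15) − 2 = 19/15.
For Firm B: with q = P(Fight), equating High's and Low's payoffs gives 8q − 3 = −7q + 5 ⇒ q = 8/15.

7/15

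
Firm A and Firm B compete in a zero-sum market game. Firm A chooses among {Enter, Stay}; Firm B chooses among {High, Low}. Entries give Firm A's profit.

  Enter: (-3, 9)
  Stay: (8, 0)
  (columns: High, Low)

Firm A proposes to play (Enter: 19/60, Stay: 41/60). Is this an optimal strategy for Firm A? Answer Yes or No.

No

Against High this mix gives (19/60)·(-3) + (41/60)·8 = 271/60.
Against Low this mix gives (19/60)·9 + (41/60)·0 = 57/20.
Firm B will play Low, holding Firm A to 57/20. Shifting weight toward the row that does better against Low would raise this floor (the equalizing mix achieves 18/5 against both Low and High), so the proposed strategy is not optimal.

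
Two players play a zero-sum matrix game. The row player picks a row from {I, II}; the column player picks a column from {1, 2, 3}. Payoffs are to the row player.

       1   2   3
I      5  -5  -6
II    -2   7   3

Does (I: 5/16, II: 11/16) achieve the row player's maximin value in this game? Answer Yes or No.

Against 1 this mix gives (5/16)·5 + (11/16)·(-2) = 3/16.
Against 2 this mix gives (5/16)·(-5) + (11/16)·7 = 13/4.
Against 3 this mix gives (5/16)·(-6) + (11/16)·3 = 3/16.
All of the column player's active replies (1, 3) yield 3/16, and no column does worse for the row player. The mix makes the column player indifferent and guarantees 3/16, so it is optimal.

Yes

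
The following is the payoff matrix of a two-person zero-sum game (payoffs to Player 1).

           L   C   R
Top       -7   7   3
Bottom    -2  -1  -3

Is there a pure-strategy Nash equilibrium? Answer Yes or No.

No

Row minima: Top → -7, Bottom → -3; maximin = -3.
Column maxima: L → -2, C → 7, R → 3; minimax = -2.
-3 ≠ -2, so no pure-strategy equilibrium exists.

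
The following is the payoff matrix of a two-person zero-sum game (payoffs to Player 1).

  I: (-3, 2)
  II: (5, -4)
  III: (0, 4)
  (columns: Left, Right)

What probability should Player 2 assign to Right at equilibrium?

5/13

Row minima: I → -3, II → -4, III → 0; maximin = 0.
Column maxima: Left → 5, Right → 4; minimax = 4.
0 ≠ 4, so there is no saddle point; optimal play is mixed.
I is strictly dominated by III, so Player 1 never plays it.
On the remaining 2×2 (II, III vs Left, Right):
Let Player 1 play II with probability p. Expected payoff against Left: 5p + 0(1−p) = 5p; against Right: (-4)p + 4(1−p) = −8p + 4.
Setting these equal: 5p = −8p + 4 ⇒ 13p = 4 ⇒ p = 4/13, and the value is (5)·(4/13) = 20/13.
For Player 2: with q = P(Left), equating II's and III's payoffs gives 9q − 4 = −4q + 4 ⇒ q = 8/13.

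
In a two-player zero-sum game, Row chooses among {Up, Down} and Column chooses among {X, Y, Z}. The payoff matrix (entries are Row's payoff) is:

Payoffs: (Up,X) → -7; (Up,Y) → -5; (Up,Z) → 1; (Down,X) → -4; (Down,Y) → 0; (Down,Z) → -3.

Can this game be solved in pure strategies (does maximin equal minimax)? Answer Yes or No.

Row minima: Up → -7, Down → -4; maximin = -4.
Column maxima: X → -4, Y → 0, Z → 1; minimax = -4.
maximin = minimax = -4, so a saddle point exists.

Yes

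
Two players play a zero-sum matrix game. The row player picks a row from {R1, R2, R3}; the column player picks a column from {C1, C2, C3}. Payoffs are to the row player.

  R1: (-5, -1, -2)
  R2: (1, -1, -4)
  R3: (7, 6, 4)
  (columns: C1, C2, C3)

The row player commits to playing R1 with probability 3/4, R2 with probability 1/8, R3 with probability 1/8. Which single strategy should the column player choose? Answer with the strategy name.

If the column player plays C1, the row player's expected payoff is (3/4)·(-5) + (1/8)·1 + (1/8)·7 = -11/4.
If the column player plays C2, the row player's expected payoff is (3/4)·(-1) + (1/8)·(-1) + (1/8)·6 = -1/8.
If the column player plays C3, the row player's expected payoff is (3/4)·(-2) + (1/8)·(-4) + (1/8)·4 = -3/2.
The column player minimizes the row player's payoff; the smallest is -11/4, so the best response is C1.

C1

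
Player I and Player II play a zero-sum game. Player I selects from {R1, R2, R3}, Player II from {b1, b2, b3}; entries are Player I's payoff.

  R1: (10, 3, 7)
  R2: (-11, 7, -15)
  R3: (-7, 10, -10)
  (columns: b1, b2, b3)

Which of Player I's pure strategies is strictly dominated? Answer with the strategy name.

R3 gives a strictly higher payoff than R2 against every column: -7 > -11, 10 > 7, -10 > -15.
So R2 is strictly dominated and Player I never plays it.

R2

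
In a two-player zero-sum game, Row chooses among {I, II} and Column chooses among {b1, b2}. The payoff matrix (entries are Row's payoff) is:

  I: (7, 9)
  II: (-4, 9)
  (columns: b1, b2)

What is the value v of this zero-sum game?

7

Row minima: I → 7, II → -4; maximin = 7.
Column maxima: b1 → 7, b2 → 9; minimax = 7.
Since maximin = minimax = 7, there is a saddle point and the value is 7.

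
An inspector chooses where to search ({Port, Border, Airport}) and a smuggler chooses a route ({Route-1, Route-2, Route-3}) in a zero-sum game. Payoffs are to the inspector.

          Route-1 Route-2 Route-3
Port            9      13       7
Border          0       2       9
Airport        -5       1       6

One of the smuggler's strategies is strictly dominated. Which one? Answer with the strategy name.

Route-2

Route-1 holds the inspector's payoff strictly below Route-2 in every row: 9 < 13, 0 < 2, -5 < 1.
So Route-2 is strictly dominated for the smuggler.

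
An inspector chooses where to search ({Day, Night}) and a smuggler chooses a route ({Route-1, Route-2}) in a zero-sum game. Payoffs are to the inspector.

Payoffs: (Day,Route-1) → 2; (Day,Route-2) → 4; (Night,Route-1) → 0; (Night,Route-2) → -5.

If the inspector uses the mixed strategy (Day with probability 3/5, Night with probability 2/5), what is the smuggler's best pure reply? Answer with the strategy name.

Route-2

If the smuggler plays Route-1, the inspector's expected payoff is (3/5)·2 + (2/5)·0 = 6/5.
If the smuggler plays Route-2, the inspector's expected payoff is (3/5)·4 + (2/5)·(-5) = 2/5.
The smuggler minimizes the inspector's payoff; the smallest is 2/5, so the best response is Route-2.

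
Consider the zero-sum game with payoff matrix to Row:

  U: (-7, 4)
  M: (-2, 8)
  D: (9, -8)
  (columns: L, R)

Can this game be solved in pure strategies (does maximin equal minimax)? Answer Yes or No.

Row minima: U → -7, M → -2, D → -8; maximin = -2.
Column maxima: L → 9, R → 8; minimax = 8.
-2 ≠ 8, so no pure-strategy equilibrium exists.

No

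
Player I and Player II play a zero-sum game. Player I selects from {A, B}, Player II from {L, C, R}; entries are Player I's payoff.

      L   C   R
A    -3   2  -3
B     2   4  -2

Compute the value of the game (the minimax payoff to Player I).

-2

Row minima: A → -3, B → -2; maximin = -2.
Column maxima: L → 2, C → 4, R → -2; minimax = -2.
Since maximin = minimax = -2, there is a saddle point and the value is -2.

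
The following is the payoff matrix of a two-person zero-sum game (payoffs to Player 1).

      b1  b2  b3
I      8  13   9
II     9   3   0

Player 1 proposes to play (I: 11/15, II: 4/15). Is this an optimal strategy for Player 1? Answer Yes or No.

No

Against b1 this mix gives (11/15)·8 + (4/15)·9 = 124/15.
Against b2 this mix gives (11/15)·13 + (4/15)·3 = 31/3.
Against b3 this mix gives (11/15)·9 + (4/15)·0 = 33/5.
Player 2 will play b3, holding Player 1 to 33/5. Shifting weight toward the row that does better against b3 would raise this floor (the equalizing mix achieves 81/10 against both b3 and b1), so the proposed strategy is not optimal.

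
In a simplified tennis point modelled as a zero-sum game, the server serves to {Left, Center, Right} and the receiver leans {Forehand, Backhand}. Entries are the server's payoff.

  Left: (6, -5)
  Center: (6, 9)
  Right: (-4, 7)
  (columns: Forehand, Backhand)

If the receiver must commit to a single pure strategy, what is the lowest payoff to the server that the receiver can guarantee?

6

Column maxima: Forehand → 6, Backhand → 9.
The smallest of these is 6.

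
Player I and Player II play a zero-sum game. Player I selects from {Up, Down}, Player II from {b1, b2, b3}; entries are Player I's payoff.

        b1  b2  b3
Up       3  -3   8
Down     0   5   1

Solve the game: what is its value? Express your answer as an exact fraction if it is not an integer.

15/11

Row minima: Up → -3, Down → 0; maximin = 0.
Column maxima: b1 → 3, b2 → 5, b3 → 8; minimax = 3.
0 ≠ 3, so there is no saddle point; optimal play is mixed.
b3 is strictly dominated by b1 (it gives Player I strictly more in every row), so Player II never plays it.
On the remaining 2×2 (Up, Down vs b1, b2):
Let Player I play Up with probability p. Expected payoff against b1: 3p + 0(1−p) = 3p; against b2: (-3)p + 5(1−p) = −8p + 5.
Setting these equal: 3p = −8p + 5 ⇒ 11p = 5 ⇒ p = 5/11, and the value is (3)·(5/11) = 15/11.
For Player II: with q = P(b1), equating Up's and Down's payoffs gives 6q − 3 = −5q + 5 ⇒ q = 8/11.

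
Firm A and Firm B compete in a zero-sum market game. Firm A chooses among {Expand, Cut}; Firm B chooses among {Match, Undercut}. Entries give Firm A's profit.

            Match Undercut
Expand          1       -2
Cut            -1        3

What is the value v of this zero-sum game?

Row minima: Expand → -2, Cut → -1; maximin = -1.
Column maxima: Match → 1, Undercut → 3; minimax = 1.
-1 ≠ 1, so there is no saddle point; optimal play is mixed.
Let Firm A play Expand with probability p. Expected payoff against Match: 1p + (-1)(1−p) = 2p − 1; against Undercut: (-2)p + 3(1−p) = −5p + 3.
Setting these equal: 2p − 1 = −5p + 3 ⇒ 7p = 4 ⇒ p = 4/7, and the value is (2)·(4/7) − 1 = 1/7.
For Firm B: with q = P(Match), equating Expand's and Cut's payoffs gives 3q − 2 = −4q + 3 ⇒ q = 5/7.

1/7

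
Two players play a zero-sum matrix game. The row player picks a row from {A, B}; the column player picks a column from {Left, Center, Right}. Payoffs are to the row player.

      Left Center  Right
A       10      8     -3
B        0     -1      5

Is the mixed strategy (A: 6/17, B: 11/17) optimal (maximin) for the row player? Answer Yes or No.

Against Left this mix gives (6/17)·10 + (11/17)·0 = 60/17.
Against Center this mix gives (6/17)·8 + (11/17)·(-1) = 37/17.
Against Right this mix gives (6/17)·(-3) + (11/17)·5 = 37/17.
All of the column player's active replies (Center, Right) yield 37/17, and no column does worse for the row player. The mix makes the column player indifferent and guarantees 37/17, so it is optimal.

Yes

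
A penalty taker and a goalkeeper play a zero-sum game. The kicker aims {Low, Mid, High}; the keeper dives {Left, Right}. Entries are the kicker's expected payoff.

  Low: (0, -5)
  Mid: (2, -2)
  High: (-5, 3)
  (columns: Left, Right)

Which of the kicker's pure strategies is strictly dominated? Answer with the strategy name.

Mid gives a strictly higher payoff than Low against every column: 2 > 0, -2 > -5.
So Low is strictly dominated and the kicker never plays it.

Low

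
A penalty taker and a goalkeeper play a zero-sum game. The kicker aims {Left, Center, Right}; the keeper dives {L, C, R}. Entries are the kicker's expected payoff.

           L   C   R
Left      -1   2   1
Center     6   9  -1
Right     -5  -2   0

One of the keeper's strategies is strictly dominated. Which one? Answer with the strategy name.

L holds the kicker's payoff strictly below C in every row: -1 < 2, 6 < 9, -5 < -2.
So C is strictly dominated for the keeper.

C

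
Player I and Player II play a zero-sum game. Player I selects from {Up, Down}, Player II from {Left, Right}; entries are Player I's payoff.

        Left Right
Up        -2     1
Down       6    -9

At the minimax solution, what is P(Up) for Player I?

5/6

Row minima: Up → -2, Down → -9; maximin = -2.
Column maxima: Left → 6, Right → 1; minimax = 1.
-2 ≠ 1, so there is no saddle point; optimal play is mixed.
Let Player I play Up with probability p. Expected payoff against Left: (-2)p + 6(1−p) = −8p + 6; against Right: 1p + (-9)(1−p) = 10p − 9.
Setting these equal: −8p + 6 = 10p − 9 ⇒ −18p = -15 ⇒ p = 5/6, and the value is (-8)·(5/6) + 6 = -2/3.
For Player II: with q = P(Left), equating Up's and Down's payoffs gives −3q + 1 = 15q − 9 ⇒ q = 5/9.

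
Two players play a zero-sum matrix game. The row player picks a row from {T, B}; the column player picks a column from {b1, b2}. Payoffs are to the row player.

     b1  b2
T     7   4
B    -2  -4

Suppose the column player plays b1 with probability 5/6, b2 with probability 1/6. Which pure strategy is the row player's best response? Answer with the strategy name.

T

Expected payoff of T: (5/6)·7 + (1/6)·4 = 13/2.
Expected payoff of B: (5/6)·(-2) + (1/6)·(-4) = -7/3.
The largest is 13/2, so the row player's best response is T.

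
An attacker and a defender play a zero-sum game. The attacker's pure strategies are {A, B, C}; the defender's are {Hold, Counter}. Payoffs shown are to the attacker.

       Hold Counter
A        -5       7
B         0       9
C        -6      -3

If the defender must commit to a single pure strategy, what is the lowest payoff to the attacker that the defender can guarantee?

Column maxima: Hold → 0, Counter → 9.
The smallest of these is 0.

0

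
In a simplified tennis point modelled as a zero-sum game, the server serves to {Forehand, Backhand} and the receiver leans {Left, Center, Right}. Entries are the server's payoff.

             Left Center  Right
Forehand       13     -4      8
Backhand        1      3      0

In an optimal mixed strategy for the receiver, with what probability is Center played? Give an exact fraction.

Row minima: Forehand → -4, Backhand → 0; maximin = 0.
Column maxima: Left → 13, Center → 3, Right → 8; minimax = 3.
0 ≠ 3, so there is no saddle point; optimal play is mixed.
Left is strictly dominated by Right (it gives the server strictly more in every row), so the receiver never plays it.
On the remaining 2×2 (Forehand, Backhand vs Center, Right):
Let the server play Forehand with probability p. Expected payoff against Center: (-4)p + 3(1−p) = −7p + 3; against Right: 8p + 0(1−p) = 8p.
Setting these equal: −7p + 3 = 8p ⇒ −15p = -3 ⇒ p = 1/5, and the value is (-7)·(1/5) + 3 = 8/5.
For the receiver: with q = P(Center), equating Forehand's and Backhand's payoffs gives −12q + 8 = 3q ⇒ q = 8/15.

8/15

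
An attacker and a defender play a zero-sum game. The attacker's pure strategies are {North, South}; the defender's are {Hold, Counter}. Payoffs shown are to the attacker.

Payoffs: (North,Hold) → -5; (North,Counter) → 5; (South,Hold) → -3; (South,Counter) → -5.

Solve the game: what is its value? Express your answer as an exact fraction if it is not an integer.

Row minima: North → -5, South → -5; maximin = -5.
Column maxima: Hold → -3, Counter → 5; minimax = -3.
-5 ≠ -3, so there is no saddle point; optimal play is mixed.
Let the attacker play North with probability p. Expected payoff against Hold: (-5)p + (-3)(1−p) = −2p − 3; against Counter: 5p + (-5)(1−p) = 10p − 5.
Setting these equal: −2p − 3 = 10p − 5 ⇒ −12p = -2 ⇒ p = 1/6, and the value is (-2)·(1/6) − 3 = -10/3.
For the defender: with q = P(Hold), equating North's and South's payoffs gives −10q + 5 = 2q − 5 ⇒ q = 5/6.

-10/3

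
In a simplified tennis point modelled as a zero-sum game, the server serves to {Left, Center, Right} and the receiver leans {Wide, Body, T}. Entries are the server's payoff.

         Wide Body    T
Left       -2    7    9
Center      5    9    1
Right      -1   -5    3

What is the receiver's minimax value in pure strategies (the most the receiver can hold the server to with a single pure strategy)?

5

Column maxima: Wide → 5, Body → 9, T → 9.
The smallest of these is 5.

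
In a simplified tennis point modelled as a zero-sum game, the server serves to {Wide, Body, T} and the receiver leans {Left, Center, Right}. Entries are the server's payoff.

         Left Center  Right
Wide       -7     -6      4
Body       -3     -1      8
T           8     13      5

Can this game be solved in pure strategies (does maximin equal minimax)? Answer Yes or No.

No

Row minima: Wide → -7, Body → -3, T → 5; maximin = 5.
Column maxima: Left → 8, Center → 13, Right → 8; minimax = 8.
5 ≠ 8, so no pure-strategy equilibrium exists.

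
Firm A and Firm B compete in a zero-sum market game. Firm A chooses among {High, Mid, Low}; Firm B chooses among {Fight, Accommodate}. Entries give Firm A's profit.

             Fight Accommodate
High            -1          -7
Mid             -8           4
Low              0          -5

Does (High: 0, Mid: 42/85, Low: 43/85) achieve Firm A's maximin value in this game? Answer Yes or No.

No

Against Fight this mix gives (42/85)·(-8) + (43/85)·0 = -336/85.
Against Accommodate this mix gives (42/85)·4 + (43/85)·(-5) = -47/85.
Firm B will play Fight, holding Firm A to -336/85. Shifting weight toward the row that does better against Fight would raise this floor (the equalizing mix achieves -40/17 against both Fight and Accommodate), so the proposed strategy is not optimal.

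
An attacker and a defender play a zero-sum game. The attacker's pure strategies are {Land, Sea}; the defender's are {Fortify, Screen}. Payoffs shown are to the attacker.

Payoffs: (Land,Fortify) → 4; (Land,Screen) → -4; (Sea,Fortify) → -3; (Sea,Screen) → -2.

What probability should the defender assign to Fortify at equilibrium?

2/9

Row minima: Land → -4, Sea → -3; maximin = -3.
Column maxima: Fortify → 4, Screen → -2; minimax = -2.
-3 ≠ -2, so there is no saddle point; optimal play is mixed.
Let the attacker play Land with probability p. Expected payoff against Fortify: 4p + (-3)(1−p) = 7p − 3; against Screen: (-4)p + (-2)(1−p) = −2p − 2.
Setting these equal: 7p − 3 = −2p − 2 ⇒ 9p = 1 ⇒ p = 1/9, and the value is (7)·(1/9) − 3 = -20/9.
For the defender: with q = P(Fortify), equating Land's and Sea's payoffs gives 8q − 4 = −q − 2 ⇒ q = 2/9.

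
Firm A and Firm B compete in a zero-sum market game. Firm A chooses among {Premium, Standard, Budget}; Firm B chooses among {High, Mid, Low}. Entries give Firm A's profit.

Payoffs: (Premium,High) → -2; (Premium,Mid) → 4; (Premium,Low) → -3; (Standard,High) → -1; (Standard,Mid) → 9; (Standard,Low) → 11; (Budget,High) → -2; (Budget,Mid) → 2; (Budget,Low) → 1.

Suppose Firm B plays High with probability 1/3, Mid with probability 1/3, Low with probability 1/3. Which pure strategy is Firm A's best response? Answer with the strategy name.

Expected payoff of Premium: (1/3)·(-2) + (1/3)·4 + (1/3)·(-3) = -1/3.
Expected payoff of Standard: (1/3)·(-1) + (1/3)·9 + (1/3)·11 = 19/3.
Expected payoff of Budget: (1/3)·(-2) + (1/3)·2 + (1/3)·1 = 1/3.
The largest is 19/3, so Firm A's best response is Standard.

Standard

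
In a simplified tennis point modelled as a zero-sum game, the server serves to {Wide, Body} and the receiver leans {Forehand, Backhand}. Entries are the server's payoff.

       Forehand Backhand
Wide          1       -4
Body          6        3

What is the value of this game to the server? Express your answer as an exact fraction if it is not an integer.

3

Row minima: Wide → -4, Body → 3; maximin = 3.
Column maxima: Forehand → 6, Backhand → 3; minimax = 3.
Since maximin = minimax = 3, there is a saddle point and the value is 3.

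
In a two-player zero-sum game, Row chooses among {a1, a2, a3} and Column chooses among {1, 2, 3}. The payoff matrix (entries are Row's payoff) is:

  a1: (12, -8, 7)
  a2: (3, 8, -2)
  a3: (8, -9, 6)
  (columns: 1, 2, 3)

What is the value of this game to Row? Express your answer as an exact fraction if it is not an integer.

Row minima: a1 → -8, a2 → -2, a3 → -9; maximin = -2.
Column maxima: 1 → 12, 2 → 8, 3 → 7; minimax = 7.
-2 ≠ 7, so there is no saddle point; optimal play is mixed.
a3 is strictly dominated by a1, so Row never plays it.
1 is strictly dominated by 3 (it gives Row strictly more in every row), so Column never plays it.
On the remaining 2×2 (a1, a2 vs 2, 3):
Let Row play a1 with probability p. Expected payoff against 2: (-8)p + 8(1−p) = −16p + 8; against 3: 7p + (-2)(1−p) = 9p − 2.
Setting these equal: −16p + 8 = 9p − 2 ⇒ −25p = -10 ⇒ p = 2/5, and the value is (-16)·(2/5) + 8 = 8/5.
For Column: with q = P(2), equating a1's and a2's payoffs gives −15q + 7 = 10q − 2 ⇒ q = 9/25.

8/5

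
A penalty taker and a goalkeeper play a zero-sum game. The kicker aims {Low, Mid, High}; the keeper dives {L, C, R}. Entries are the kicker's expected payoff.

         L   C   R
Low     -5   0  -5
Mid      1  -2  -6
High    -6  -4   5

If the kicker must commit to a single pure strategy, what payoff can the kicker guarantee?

-5

Row minima: Low → -5, Mid → -6, High → -6.
The best of these is -5.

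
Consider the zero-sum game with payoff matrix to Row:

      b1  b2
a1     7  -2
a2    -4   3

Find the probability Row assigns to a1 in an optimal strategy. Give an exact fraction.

7/16

Row minima: a1 → -2, a2 → -4; maximin = -2.
Column maxima: b1 → 7, b2 → 3; minimax = 3.
-2 ≠ 3, so there is no saddle point; optimal play is mixed.
Let Row play a1 with probability p. Expected payoff against b1: 7p + (-4)(1−p) = 11p − 4; against b2: (-2)p + 3(1−p) = −5p + 3.
Setting these equal: 11p − 4 = −5p + 3 ⇒ 16p = 7 ⇒ p = 7/16, and the value is (11)·(7/16) − 4 = 13/16.
For Column: with q = P(b1), equating a1's and a2's payoffs gives 9q − 2 = −7q + 3 ⇒ q = 5/16.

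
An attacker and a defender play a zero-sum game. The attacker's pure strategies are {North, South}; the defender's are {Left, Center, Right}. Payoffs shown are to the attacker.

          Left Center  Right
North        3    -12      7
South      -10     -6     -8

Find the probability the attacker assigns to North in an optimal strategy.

4/19

Row minima: North → -12, South → -10; maximin = -10.
Column maxima: Left → 3, Center → -6, Right → 7; minimax = -6.
-10 ≠ -6, so there is no saddle point; optimal play is mixed.
Right is strictly dominated by Left (it gives the attacker strictly more in every row), so the defender never plays it.
On the remaining 2×2 (North, South vs Left, Center):
Let the attacker play North with probability p. Expected payoff against Left: 3p + (-10)(1−p) = 13p − 10; against Center: (-12)p + (-6)(1−p) = −6p − 6.
Setting these equal: 13p − 10 = −6p − 6 ⇒ 19p = 4 ⇒ p = 4/19, and the value is (13)·(4/19) − 10 = -138/19.
For the defender: with q = P(Left), equating North's and South's payoffs gives 15q − 12 = −4q − 6 ⇒ q = 6/19.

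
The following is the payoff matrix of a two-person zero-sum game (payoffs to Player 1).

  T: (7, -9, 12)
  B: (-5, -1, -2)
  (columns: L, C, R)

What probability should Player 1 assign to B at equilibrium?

Row minima: T → -9, B → -5; maximin = -5.
Column maxima: L → 7, C → -1, R → 12; minimax = -1.
-5 ≠ -1, so there is no saddle point; optimal play is mixed.
R is strictly dominated by L (it gives Player 1 strictly more in every row), so Player 2 never plays it.
On the remaining 2×2 (T, B vs L, C):
Let Player 1 play T with probability p. Expected payoff against L: 7p + (-5)(1−p) = 12p − 5; against C: (-9)p + (-1)(1−p) = −8p − 1.
Setting these equal: 12p − 5 = −8p − 1 ⇒ 20p = 4 ⇒ p = 1/5, and the value is (12)·(1/5) − 5 = -13/5.
For Player 2: with q = P(L), equating T's and B's payoffs gives 16q − 9 = −4q − 1 ⇒ q = 2/5.

4/5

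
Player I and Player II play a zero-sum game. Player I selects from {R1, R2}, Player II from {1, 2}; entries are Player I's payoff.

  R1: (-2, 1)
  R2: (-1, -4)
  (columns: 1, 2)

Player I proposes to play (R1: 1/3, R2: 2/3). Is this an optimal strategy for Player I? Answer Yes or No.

Against 1 this mix gives (1/3)·(-2) + (2/3)·(-1) = -4/3.
Against 2 this mix gives (1/3)·1 + (2/3)·(-4) = -7/3.
Player II will play 2, holding Player I to -7/3. Shifting weight toward the row that does better against 2 would raise this floor (the equalizing mix achieves -3/2 against both 2 and 1), so the proposed strategy is not optimal.

No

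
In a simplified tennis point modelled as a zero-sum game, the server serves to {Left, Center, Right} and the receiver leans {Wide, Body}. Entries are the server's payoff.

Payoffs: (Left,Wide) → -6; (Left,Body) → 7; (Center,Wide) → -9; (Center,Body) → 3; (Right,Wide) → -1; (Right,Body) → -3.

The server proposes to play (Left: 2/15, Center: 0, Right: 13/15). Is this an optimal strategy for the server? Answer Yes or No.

Against Wide this mix gives (2/15)·(-6) + (13/15)·(-1) = -5/3.
Against Body this mix gives (2/15)·7 + (13/15)·(-3) = -5/3.
All of the receiver's active replies (Wide, Body) yield -5/3, and no column does worse for the server. The mix makes the receiver indifferent and guarantees -5/3, so it is optimal.

Yes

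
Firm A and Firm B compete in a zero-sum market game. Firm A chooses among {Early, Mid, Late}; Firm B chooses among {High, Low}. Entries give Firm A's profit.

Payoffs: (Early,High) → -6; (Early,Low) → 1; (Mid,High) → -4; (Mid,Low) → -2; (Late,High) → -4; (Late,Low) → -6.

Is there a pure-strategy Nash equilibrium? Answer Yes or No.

Row minima: Early → -6, Mid → -4, Late → -6; maximin = -4.
Column maxima: High → -4, Low → 1; minimax = -4.
maximin = minimax = -4, so a saddle point exists.

Yes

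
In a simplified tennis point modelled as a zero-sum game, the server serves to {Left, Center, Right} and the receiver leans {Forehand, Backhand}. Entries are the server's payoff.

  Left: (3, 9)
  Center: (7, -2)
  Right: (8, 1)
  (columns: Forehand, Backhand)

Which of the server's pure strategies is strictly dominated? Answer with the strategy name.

Center

Right gives a strictly higher payoff than Center against every column: 8 > 7, 1 > -2.
So Center is strictly dominated and the server never plays it.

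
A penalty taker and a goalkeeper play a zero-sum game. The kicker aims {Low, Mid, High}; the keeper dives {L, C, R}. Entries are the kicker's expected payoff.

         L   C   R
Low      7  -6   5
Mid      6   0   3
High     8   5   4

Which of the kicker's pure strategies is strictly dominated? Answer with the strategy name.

Mid

High gives a strictly higher payoff than Mid against every column: 8 > 6, 5 > 0, 4 > 3.
So Mid is strictly dominated and the kicker never plays it.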